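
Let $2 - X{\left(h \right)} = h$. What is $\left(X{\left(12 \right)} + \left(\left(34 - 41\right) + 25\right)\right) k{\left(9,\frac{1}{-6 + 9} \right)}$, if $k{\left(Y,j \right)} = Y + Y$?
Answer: $144$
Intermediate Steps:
$k{\left(Y,j \right)} = 2 Y$
$X{\left(h \right)} = 2 - h$
$\left(X{\left(12 \right)} + \left(\left(34 - 41\right) + 25\right)\right) k{\left(9,\frac{1}{-6 + 9} \right)} = \left(\left(2 - 12\right) + \left(\left(34 - 41\right) + 25\right)\right) 2 \cdot 9 = \left(\left(2 - 12\right) + \left(-7 + 25\right)\right) 18 = \left(-10 + 18\right) 18 = 8 \cdot 18 = 144$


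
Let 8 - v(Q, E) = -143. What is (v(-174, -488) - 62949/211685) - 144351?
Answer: -30525039949/211685 ≈ -1.4420e+5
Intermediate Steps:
v(Q, E) = 151 (v(Q, E) = 8 - 1*(-143) = 8 + 143 = 151)
(v(-174, -488) - 62949/211685) - 144351 = (151 - 62949/211685) - 144351 = 31901486/211685 - 144351 = -30525039949/211685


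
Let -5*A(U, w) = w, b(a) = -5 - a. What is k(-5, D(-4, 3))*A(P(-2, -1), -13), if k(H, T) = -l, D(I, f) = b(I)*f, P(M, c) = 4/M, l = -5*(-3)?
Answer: -39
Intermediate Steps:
l = 15
D(I, f) = f*(-5 - I) (D(I, f) = (-5 - I)*f = f*(-5 - I))
k(H, T) = -15 (k(H, T) = -1*15 = -15)
A(U, w) = -w/5
k(-5, D(-4, 3))*A(P(-2, -1), -13) = -(-3)*(-13) = -15*13/5 = -39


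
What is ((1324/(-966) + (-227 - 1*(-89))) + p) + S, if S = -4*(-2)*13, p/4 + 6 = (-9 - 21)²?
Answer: 1710124/483 ≈ 3540.6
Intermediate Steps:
p = 3576 (p = -24 + 4*(-9 - 21)² = -24 + 4*(-30)² = -24 + 4*900 = -24 + 3600 = 3576)
S = 104 (S = 8*13 = 104)
((1324/(-966) + (-227 - 1*(-89))) + p) + S = ((1324/(-966) + (-227 - 1*(-89))) + 3576) + 104 = ((1324*(-1/966) + (-227 + 89)) + 3576) + 104 = ((-662/483 - 138) + 3576) + 104 = (-67316/483 + 3576) + 104 = 1659892/483 + 104 = 1710124/483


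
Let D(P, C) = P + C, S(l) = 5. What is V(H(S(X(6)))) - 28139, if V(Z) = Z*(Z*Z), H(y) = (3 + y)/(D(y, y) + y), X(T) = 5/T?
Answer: -94968613/3375 ≈ -28139.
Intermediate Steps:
D(P, C) = C + P
H(y) = (3 + y)/(3*y) (H(y) = (3 + y)/((y + y) + y) = (3 + y)/(2*y + y) = (3 + y)/((3*y)) = (3 + y)*(1/(3*y)) = (3 + y)/(3*y))
V(Z) = Z**3 (V(Z) = Z*Z**2 = Z**3)
V(H(S(X(6)))) - 28139 = ((1/3)*(3 + 5)/5)**3 - 28139 = ((1/3)*(1/5)*8)**3 - 28139 = (8/15)**3 - 28139 = 512/3375 - 28139 = -94968613/3375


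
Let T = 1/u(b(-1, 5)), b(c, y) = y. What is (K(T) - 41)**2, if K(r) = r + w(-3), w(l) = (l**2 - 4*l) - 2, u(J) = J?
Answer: 11881/25 ≈ 475.24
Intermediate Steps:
w(l) = -2 + l**2 - 4*l
T = 1/5 ≈ 0.20000
K(r) = 19 + r (K(r) = r + (-2 + (-3)**2 - 4*(-3)) = r + (-2 + 9 + 12) = r + 19 = 19 + r)
(K(T) - 41)**2 = ((19 + 1/5) - 41)**2 = (96/5 - 41)**2 = (-109/5)**2 = 11881/25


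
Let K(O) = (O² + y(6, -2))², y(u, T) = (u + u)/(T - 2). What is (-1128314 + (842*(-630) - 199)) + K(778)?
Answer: 366363429988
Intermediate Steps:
y(u, T) = 2*u/(-2 + T) (y(u, T) = (2*u)/(-2 + T) = 2*u/(-2 + T))
K(O) = (-3 + O²)² (K(O) = (O² + 2*6/(-2 - 2))² = (O² + 2*6/(-4))² = (O² + 2*6*(-¼))² = (O² - 3)² = (-3 + O²)²)
(-1128314 + (842*(-630) - 199)) + K(778) = (-1128314 + (842*(-630) - 199)) + (-3 + 778²)² = (-1128314 + (-530460 - 199)) + (-3 + 605284)² = (-1128314 - 530659) + 605281² = -1658973 + 366365088961 = 366363429988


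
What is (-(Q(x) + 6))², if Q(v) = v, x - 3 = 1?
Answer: 100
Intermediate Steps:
x = 4 (x = 3 + 1 = 4)
(-(Q(x) + 6))² = (-(4 + 6))² = (-1*10)² = (-10)² = 100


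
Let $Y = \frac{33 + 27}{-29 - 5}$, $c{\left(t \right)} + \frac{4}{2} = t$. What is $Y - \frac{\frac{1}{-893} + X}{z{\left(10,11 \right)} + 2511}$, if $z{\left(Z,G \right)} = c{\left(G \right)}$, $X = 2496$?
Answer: $- \frac{105402559}{38256120} \approx -2.7552$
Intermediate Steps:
$c{\left(t \right)} = -2 + t$
$z{\left(Z,G \right)} = -2 + G$
$Y = - \frac{30}{17}$ ($Y = \frac{60}{-34} = 60 \left(- \frac{1}{34}\right) = - \frac{30}{17} \approx -1.7647$)
$Y - \frac{\frac{1}{-893} + X}{z{\left(10,11 \right)} + 2511} = - \frac{30}{17} - \frac{\frac{1}{-893} + 2496}{\left(-2 + 11\right) + 2511} = - \frac{30}{17} - \frac{- \frac{1}{893} + 2496}{9 + 2511} = - \frac{30}{17} - \frac{2228927}{893 \cdot 2520} = - \frac{30}{17} - \frac{2228927}{893} \cdot \frac{1}{2520} = - \frac{30}{17} - \frac{2228927}{2250360} = - \frac{105402559}{38256120}$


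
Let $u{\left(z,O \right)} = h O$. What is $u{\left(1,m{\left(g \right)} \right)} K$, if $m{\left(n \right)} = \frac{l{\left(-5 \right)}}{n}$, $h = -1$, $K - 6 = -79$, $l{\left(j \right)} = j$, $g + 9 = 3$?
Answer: $\frac{365}{6} \approx 60.833$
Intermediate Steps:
$g = -6$ ($g = -9 + 3 = -6$)
$K = -73$ ($K = 6 - 79 = -73$)
$m{\left(n \right)} = - \frac{5}{n}$
$u{\left(z,O \right)} = - O$
$u{\left(1,m{\left(g \right)} \right)} K = - \frac{-5}{-6} \left(-73\right) = - \frac{\left(-5\right) \left(-1\right)}{6} \left(-73\right) = \left(-1\right) \frac{5}{6} \left(-73\right) = \left(- \frac{5}{6}\right) \left(-73\right) = \frac{365}{6}$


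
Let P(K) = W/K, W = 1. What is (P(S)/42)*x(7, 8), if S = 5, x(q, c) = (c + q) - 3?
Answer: 2/35 ≈ 0.057143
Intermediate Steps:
x(q, c) = -3 + c + q
P(K) = 1/K
(P(S)/42)*x(7, 8) = (1/(5*42))*(-3 + 8 + 7) = ((⅕)*(1/42))*12 = (1/210)*12 = 2/35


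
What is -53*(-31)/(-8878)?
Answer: -1643/8878 ≈ -0.18506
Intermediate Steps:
-53*(-31)/(-8878) = 1643*(-1/8878) = -1643/8878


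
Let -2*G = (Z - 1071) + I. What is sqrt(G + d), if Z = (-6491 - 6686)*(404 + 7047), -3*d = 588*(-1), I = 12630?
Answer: sqrt(49085330) ≈ 7006.1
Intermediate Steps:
d = 196 (d = -196*(-1) = -1/3*(-588) = 196)
Z = -98181827 (Z = -13177*7451 = -98181827)
G = 49085134 (G = -((-98181827 - 1071) + 12630)/2 = -(-98182898 + 12630)/2 = -1/2*(-98170268) = 49085134)
sqrt(G + d) = sqrt(49085134 + 196) = sqrt(49085330)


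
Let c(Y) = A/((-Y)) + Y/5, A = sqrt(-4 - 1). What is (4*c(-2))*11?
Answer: -88/5 + 22*I*sqrt(5) ≈ -17.6 + 49.193*I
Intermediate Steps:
A = I*sqrt(5) (A = sqrt(-5) = I*sqrt(5) ≈ 2.2361*I)
c(Y) = Y/5 - I*sqrt(5)/Y (c(Y) = (I*sqrt(5))/((-Y)) + Y/5 = (I*sqrt(5))*(-1/Y) + Y*(1/5) = -I*sqrt(5)/Y + Y/5 = Y/5 - I*sqrt(5)/Y)
(4*c(-2))*11 = (4*((1/5)*(-2) - 1*I*sqrt(5)/(-2)))*11 = (4*(-2/5 - 1*I*sqrt(5)*(-1/2)))*11 = (4*(-2/5 + I*sqrt(5)/2))*11 = (-8/5 + 2*I*sqrt(5))*11 = -88/5 + 22*I*sqrt(5)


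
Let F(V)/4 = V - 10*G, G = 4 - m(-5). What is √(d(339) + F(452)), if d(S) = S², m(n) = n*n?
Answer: √117569 ≈ 342.88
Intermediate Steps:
m(n) = n²
G = -21 (G = 4 - 1*(-5)² = 4 - 1*25 = 4 - 25 = -21)
F(V) = 840 + 4*V (F(V) = 4*(V - 10*(-21)) = 4*(V + 210) = 4*(210 + V) = 840 + 4*V)
√(d(339) + F(452)) = √(339² + (840 + 4*452)) = √(114921 + (840 + 1808)) = √(114921 + 2648) = √117569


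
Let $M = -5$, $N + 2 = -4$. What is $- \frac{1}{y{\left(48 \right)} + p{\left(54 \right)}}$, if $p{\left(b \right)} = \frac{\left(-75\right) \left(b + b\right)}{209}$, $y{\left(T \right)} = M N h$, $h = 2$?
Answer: $- \frac{209}{4440} \approx -0.047072$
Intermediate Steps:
$N = -6$ ($N = -2 - 4 = -6$)
$y{\left(T \right)} = 60$ ($y{\left(T \right)} = \left(-5\right) \left(-6\right) 2 = 30 \cdot 2 = 60$)
$p{\left(b \right)} = - \frac{150 b}{209}$ ($p{\left(b \right)} = - 75 \cdot 2 b \frac{1}{209} = - 150 b \frac{1}{209} = - \frac{150 b}{209}$)
$- \frac{1}{y{\left(48 \right)} + p{\left(54 \right)}} = - \frac{1}{60 - \frac{8100}{209}} = - \frac{1}{\frac{4440}{209}} = \left(-1\right) \frac{209}{4440} = - \frac{209}{4440}$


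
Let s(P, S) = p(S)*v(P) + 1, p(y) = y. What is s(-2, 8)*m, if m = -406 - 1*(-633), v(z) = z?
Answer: -3405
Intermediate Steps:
s(P, S) = 1 + P*S (s(P, S) = S*P + 1 = P*S + 1 = 1 + P*S)
m = 227 (m = -406 + 633 = 227)
s(-2, 8)*m = (1 - 2*8)*227 = (1 - 16)*227 = -15*227 = -3405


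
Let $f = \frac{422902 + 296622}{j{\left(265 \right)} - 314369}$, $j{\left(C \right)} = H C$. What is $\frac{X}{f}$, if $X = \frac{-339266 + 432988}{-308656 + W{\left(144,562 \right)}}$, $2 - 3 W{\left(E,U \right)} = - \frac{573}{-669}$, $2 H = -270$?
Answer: $\frac{1829502925216}{12381245745843} \approx 0.14776$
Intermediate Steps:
$H = -135$ ($H = \frac{1}{2} \left(-270\right) = -135$)
$j{\left(C \right)} = - 135 C$
$W{\left(E,U \right)} = \frac{85}{223}$ ($W{\left(E,U \right)} = \frac{2}{3} - \frac{\left(-573\right) \frac{1}{-669}}{3} = \frac{2}{3} - \frac{\left(-573\right) \left(- \frac{1}{669}\right)}{3} = \frac{2}{3} - \frac{191}{669} = \frac{85}{223}$)
$f = - \frac{179881}{87536}$ ($f = \frac{422902 + 296622}{\left(-135\right) 265 - 314369} = \frac{719524}{-35775 - 314369} = \frac{719524}{-350144} = 719524 \left(- \frac{1}{350144}\right) = - \frac{179881}{87536} \approx -2.0549$)
$X = - \frac{20900006}{68830203}$ ($X = \frac{-339266 + 432988}{-308656 + \frac{85}{223}} = \frac{93722}{- \frac{68830203}{223}} = 93722 \left(- \frac{223}{68830203}\right) = - \frac{20900006}{68830203} \approx -0.30365$)
$\frac{X}{f} = - \frac{20900006}{68830203 \left(- \frac{179881}{87536}\right)} = \left(- \frac{20900006}{68830203}\right) \left(- \frac{87536}{179881}\right) = \frac{1829502925216}{12381245745843}$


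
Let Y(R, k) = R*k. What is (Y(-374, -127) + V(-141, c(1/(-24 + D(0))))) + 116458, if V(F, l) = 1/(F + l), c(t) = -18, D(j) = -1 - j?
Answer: 26069003/159 ≈ 1.6396e+5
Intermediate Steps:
(Y(-374, -127) + V(-141, c(1/(-24 + D(0))))) + 116458 = (-374*(-127) + 1/(-141 - 18)) + 116458 = (47498 + 1/(-159)) + 116458 = (47498 - 1/159) + 116458 = 7552181/159 + 116458 = 26069003/159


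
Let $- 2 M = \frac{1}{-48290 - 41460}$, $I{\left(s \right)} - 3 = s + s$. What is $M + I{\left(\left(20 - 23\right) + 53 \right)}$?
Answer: $\frac{18488501}{179500} \approx 103.0$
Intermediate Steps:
$I{\left(s \right)} = 3 + 2 s$ ($I{\left(s \right)} = 3 + \left(s + s\right) = 3 + 2 s$)
$M = \frac{1}{179500}$ ($M = - \frac{1}{2 \left(-48290 - 41460\right)} = - \frac{1}{2 \left(-89750\right)} = \left(- \frac{1}{2}\right) \left(- \frac{1}{89750}\right) = \frac{1}{179500} \approx 5.571 \cdot 10^{-6}$)
$M + I{\left(\left(20 - 23\right) + 53 \right)} = \frac{1}{179500} + \left(3 + 2 \left(\left(20 - 23\right) + 53\right)\right) = \frac{1}{179500} + \left(3 + 2 \left(-3 + 53\right)\right) = \frac{1}{179500} + \left(3 + 2 \cdot 50\right) = \frac{1}{179500} + \left(3 + 100\right) = \frac{1}{179500} + 103 = \frac{18488501}{179500}$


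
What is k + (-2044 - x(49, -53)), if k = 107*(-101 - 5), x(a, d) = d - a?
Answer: -13284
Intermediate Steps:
k = -11342 (k = 107*(-106) = -11342)
k + (-2044 - x(49, -53)) = -11342 + (-2044 - (-53 - 1*49)) = -11342 + (-2044 - (-53 - 49)) = -11342 + (-2044 - 1*(-102)) = -11342 + (-2044 + 102) = -11342 - 1942 = -13284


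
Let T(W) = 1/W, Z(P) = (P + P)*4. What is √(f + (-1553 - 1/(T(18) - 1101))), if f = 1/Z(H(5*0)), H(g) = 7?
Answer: 3*I*√22127045042/11324 ≈ 39.408*I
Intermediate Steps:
Z(P) = 8*P (Z(P) = (2*P)*4 = 8*P)
f = 1/56 (f = 1/(8*7) = 1/56 ≈ 0.017857)
√(f + (-1553 - 1/(T(18) - 1101))) = √(1/56 + (-1553 - 1/(1/18 - 1101))) = √(1/56 + (-1553 - 1/(-19817/18))) = √(1/56 + (-1553 - 1*(-18/19817))) = √(1/56 + (-1553 + 18/19817)) = √(1/56 - 30775783/19817) = √(-35171919/22648) = 3*I*√22127045042/11324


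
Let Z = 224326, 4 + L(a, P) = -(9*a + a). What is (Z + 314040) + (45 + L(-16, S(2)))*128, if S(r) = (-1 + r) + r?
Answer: 564094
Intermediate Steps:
S(r) = -1 + 2*r
L(a, P) = -4 - 10*a (L(a, P) = -4 - (9*a + a) = -4 - 10*a)
(Z + 314040) + (45 + L(-16, S(2)))*128 = (224326 + 314040) + (45 + (-4 - 10*(-16)))*128 = 538366 + (45 + (-4 + 160))*128 = 538366 + (45 + 156)*128 = 538366 + 201*128 = 538366 + 25728 = 564094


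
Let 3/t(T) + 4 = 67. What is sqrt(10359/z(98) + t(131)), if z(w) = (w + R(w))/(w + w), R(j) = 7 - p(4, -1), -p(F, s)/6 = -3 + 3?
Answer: sqrt(213188745)/105 ≈ 139.06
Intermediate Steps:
p(F, s) = 0 (p(F, s) = -6*(-3 + 3) = -6*0 = 0)
t(T) = 1/21 (t(T) = 3/(-4 + 67) = 3/63 = 3*(1/63) = 1/21)
R(j) = 7 (R(j) = 7 - 1*0 = 7 + 0 = 7)
z(w) = (7 + w)/(2*w) (z(w) = (w + 7)/(w + w) = (7 + w)/((2*w)) = (7 + w)*(1/(2*w)) = (7 + w)/(2*w))
sqrt(10359/z(98) + t(131)) = sqrt(10359/(((1/2)*(7 + 98)/98)) + 1/21) = sqrt(10359/(((1/2)*(1/98)*105)) + 1/21) = sqrt(10359/(15/28) + 1/21) = sqrt(10359*(28/15) + 1/21) = sqrt(96684/5 + 1/21) = sqrt(2030369/105) = sqrt(213188745)/105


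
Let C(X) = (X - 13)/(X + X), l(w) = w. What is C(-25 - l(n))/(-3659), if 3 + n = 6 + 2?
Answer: -43/219540 ≈ -0.00019586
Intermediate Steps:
n = 5 (n = -3 + (6 + 2) = -3 + 8 = 5)
C(X) = (-13 + X)/(2*X) (C(X) = (-13 + X)/((2*X)) = (-13 + X)*(1/(2*X)) = (-13 + X)/(2*X))
C(-25 - l(n))/(-3659) = ((-13 + (-25 - 1*5))/(2*(-25 - 1*5)))/(-3659) = ((-13 + (-25 - 5))/(2*(-25 - 5)))*(-1/3659) = ((½)*(-13 - 30)/(-30))*(-1/3659) = ((½)*(-1/30)*(-43))*(-1/3659) = (43/60)*(-1/3659) = -43/219540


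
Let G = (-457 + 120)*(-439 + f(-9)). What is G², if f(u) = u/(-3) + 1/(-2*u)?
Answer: 6993057624721/324 ≈ 2.1583e+10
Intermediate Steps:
f(u) = -1/(2*u) - u/3 (f(u) = u*(-⅓) + 1*(-1/(2*u)) = -u/3 - 1/(2*u) = -1/(2*u) - u/3)
G = 2644439/18 (G = (-457 + 120)*(-439 + (-½/(-9) - ⅓*(-9))) = -337*(-439 + (-½*(-⅑) + 3)) = -337*(-439 + (1/18 + 3)) = -337*(-439 + 55/18) = -337*(-7847/18) = 2644439/18 ≈ 1.4691e+5)
G² = (2644439/18)² = 6993057624721/324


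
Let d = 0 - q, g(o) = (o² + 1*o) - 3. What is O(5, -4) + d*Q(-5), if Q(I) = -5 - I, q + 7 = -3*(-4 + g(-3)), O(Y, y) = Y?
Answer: 5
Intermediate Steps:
g(o) = -3 + o + o² (g(o) = (o² + o) - 3 = (o + o²) - 3 = -3 + o + o²)
q = -4 (q = -7 - 3*(-4 + (-3 - 3 + (-3)²)) = -7 - 3*(-4 + (-3 - 3 + 9)) = -7 - 3*(-4 + 3) = -7 - 3*(-1) = -7 + 3 = -4)
d = 4 (d = 0 - 1*(-4) = 0 + 4 = 4)
O(5, -4) + d*Q(-5) = 5 + 4*(-5 - 1*(-5)) = 5 + 4*(-5 + 5) = 5 + 4*0 = 5 + 0 = 5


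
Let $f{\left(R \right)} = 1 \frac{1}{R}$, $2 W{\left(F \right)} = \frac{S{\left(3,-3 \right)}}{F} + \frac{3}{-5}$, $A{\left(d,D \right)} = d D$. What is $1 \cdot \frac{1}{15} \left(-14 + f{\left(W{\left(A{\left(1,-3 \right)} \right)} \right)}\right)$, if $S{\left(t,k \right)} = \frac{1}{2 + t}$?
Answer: $- \frac{17}{15} \approx -1.1333$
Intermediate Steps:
$A{\left(d,D \right)} = D d$
$W{\left(F \right)} = - \frac{3}{10} + \frac{1}{10 F}$ ($W{\left(F \right)} = \frac{\frac{1}{\left(2 + 3\right) F} + \frac{3}{-5}}{2} = \frac{\frac{1}{5 F} + 3 \left(- \frac{1}{5}\right)}{2} = \frac{\frac{1}{5 F} - \frac{3}{5}}{2} = \frac{- \frac{3}{5} + \frac{1}{5 F}}{2} = - \frac{3}{10} + \frac{1}{10 F}$)
$f{\left(R \right)} = \frac{1}{R}$
$1 \cdot \frac{1}{15} \left(-14 + f{\left(W{\left(A{\left(1,-3 \right)} \right)} \right)}\right) = 1 \cdot \frac{1}{15} \left(-14 + \frac{1}{\frac{1}{10} \frac{1}{\left(-3\right) 1} \left(1 - 3 \left(\left(-3\right) 1\right)\right)}\right) = 1 \cdot \frac{1}{15} \left(-14 + \frac{1}{\frac{1}{10} \frac{1}{-3} \left(1 - -9\right)}\right) = \frac{-14 + \frac{1}{\frac{1}{10} \left(- \frac{1}{3}\right) \left(1 + 9\right)}}{15} = \frac{-14 + \frac{1}{\frac{1}{10} \left(- \frac{1}{3}\right) 10}}{15} = \frac{-14 + \frac{1}{- \frac{1}{3}}}{15} = \frac{-14 - 3}{15} = \frac{1}{15} \left(-17\right) = - \frac{17}{15}$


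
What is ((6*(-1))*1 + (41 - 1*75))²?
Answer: 1600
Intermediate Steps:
((6*(-1))*1 + (41 - 1*75))² = (-6*1 + (41 - 75))² = (-6 - 34)² = (-40)² = 1600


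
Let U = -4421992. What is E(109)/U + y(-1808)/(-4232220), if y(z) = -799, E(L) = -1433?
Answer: 2399485717/4678710745560 ≈ 0.00051285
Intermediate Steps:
E(109)/U + y(-1808)/(-4232220) = -1433/(-4421992) - 799/(-4232220) = -1433*(-1/4421992) - 799*(-1/4232220) = 1433/4421992 + 799/4232220 = 2399485717/4678710745560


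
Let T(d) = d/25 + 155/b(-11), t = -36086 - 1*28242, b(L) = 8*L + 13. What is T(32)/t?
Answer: 59/4824600 ≈ 1.2229e-5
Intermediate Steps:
b(L) = 13 + 8*L
t = -64328 (t = -36086 - 28242 = -64328)
T(d) = -31/15 + d/25 (T(d) = d/25 + 155/(13 + 8*(-11)) = d*(1/25) + 155/(13 - 88) = d/25 + 155/(-75) = d/25 + 155*(-1/75) = d/25 - 31/15 = -31/15 + d/25)
T(32)/t = (-31/15 + (1/25)*32)/(-64328) = (-31/15 + 32/25)*(-1/64328) = -59/75*(-1/64328) = 59/4824600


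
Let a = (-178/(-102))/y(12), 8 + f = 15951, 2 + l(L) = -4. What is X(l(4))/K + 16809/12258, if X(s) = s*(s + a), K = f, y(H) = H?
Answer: 760513358/553716333 ≈ 1.3735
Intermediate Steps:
l(L) = -6 (l(L) = -2 - 4 = -6)
f = 15943 (f = -8 + 15951 = 15943)
K = 15943
a = 89/612 (a = -178/(-102)/12 = -178*(-1/102)*(1/12) = (89/51)*(1/12) = 89/612 ≈ 0.14542)
X(s) = s*(89/612 + s) (X(s) = s*(s + 89/612) = s*(89/612 + s))
X(l(4))/K + 16809/12258 = ((1/612)*(-6)*(89 + 612*(-6)))/15943 + 16809/12258 = ((1/612)*(-6)*(89 - 3672))*(1/15943) + 16809*(1/12258) = ((1/612)*(-6)*(-3583))*(1/15943) + 5603/4086 = (3583/102)*(1/15943) + 5603/4086 = 3583/1626186 + 5603/4086 = 760513358/553716333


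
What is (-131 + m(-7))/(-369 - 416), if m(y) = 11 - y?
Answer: 113/785 ≈ 0.14395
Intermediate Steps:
(-131 + m(-7))/(-369 - 416) = (-131 + (11 - 1*(-7)))/(-369 - 416) = (-131 + (11 + 7))/(-785) = (-131 + 18)*(-1/785) = -113*(-1/785) = 113/785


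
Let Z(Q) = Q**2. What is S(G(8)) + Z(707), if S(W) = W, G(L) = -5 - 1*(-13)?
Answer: 499857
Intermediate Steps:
G(L) = 8 (G(L) = -5 + 13 = 8)
S(G(8)) + Z(707) = 8 + 707**2 = 8 + 499849 = 499857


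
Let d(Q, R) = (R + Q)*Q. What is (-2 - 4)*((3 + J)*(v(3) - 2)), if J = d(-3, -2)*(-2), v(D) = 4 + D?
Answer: 810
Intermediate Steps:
d(Q, R) = Q*(Q + R) (d(Q, R) = (Q + R)*Q = Q*(Q + R))
J = -30 (J = -3*(-3 - 2)*(-2) = -3*(-5)*(-2) = 15*(-2) = -30)
(-2 - 4)*((3 + J)*(v(3) - 2)) = (-2 - 4)*((3 - 30)*((4 + 3) - 2)) = -(-162)*(7 - 2) = -(-162)*5 = -6*(-135) = 810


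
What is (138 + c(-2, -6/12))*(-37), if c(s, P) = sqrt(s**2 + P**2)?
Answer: -5106 - 37*sqrt(17)/2 ≈ -5182.3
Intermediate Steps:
c(s, P) = sqrt(P**2 + s**2)
(138 + c(-2, -6/12))*(-37) = (138 + sqrt((-6/12)**2 + (-2)**2))*(-37) = (138 + sqrt((-6*1/12)**2 + 4))*(-37) = (138 + sqrt((-1/2)**2 + 4))*(-37) = (138 + sqrt(1/4 + 4))*(-37) = (138 + sqrt(17/4))*(-37) = (138 + sqrt(17)/2)*(-37) = -5106 - 37*sqrt(17)/2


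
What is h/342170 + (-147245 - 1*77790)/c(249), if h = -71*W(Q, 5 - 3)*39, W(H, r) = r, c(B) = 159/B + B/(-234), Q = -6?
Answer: 49849944754311/94267835 ≈ 5.2881e+5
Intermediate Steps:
c(B) = 159/B - B/234 (c(B) = 159/B + B*(-1/234) = 159/B - B/234)
h = -5538 (h = -71*(5 - 3)*39 = -71*2*39 = -142*39 = -5538)
h/342170 + (-147245 - 1*77790)/c(249) = -5538/342170 + (-147245 - 1*77790)/(159/249 - 1/234*249) = -5538*1/342170 + (-147245 - 77790)/(159*(1/249) - 83/78) = -2769/171085 - 225035/(53/83 - 83/78) = -2769/171085 - 225035/(-2755/6474) = -2769/171085 - 225035*(-6474/2755) = -2769/171085 + 291375318/551 = 49849944754311/94267835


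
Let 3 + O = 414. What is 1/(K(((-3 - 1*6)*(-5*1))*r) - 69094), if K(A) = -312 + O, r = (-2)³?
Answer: -1/68995 ≈ -1.4494e-5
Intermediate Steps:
O = 411 (O = -3 + 414 = 411)
r = -8
K(A) = 99 (K(A) = -312 + 411 = 99)
1/(K(((-3 - 1*6)*(-5*1))*r) - 69094) = 1/(99 - 69094) = 1/(-68995) = -1/68995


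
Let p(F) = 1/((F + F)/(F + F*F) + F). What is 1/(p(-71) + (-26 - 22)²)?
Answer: 2486/5727709 ≈ 0.00043403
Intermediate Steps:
p(F) = 1/(F + 2*F/(F + F²)) (p(F) = 1/((2*F)/(F + F²) + F) = 1/(2*F/(F + F²) + F) = 1/(F + 2*F/(F + F²)))
1/(p(-71) + (-26 - 22)²) = 1/((1 - 71)/(2 - 71 + (-71)²) + (-26 - 22)²) = 1/(-70/(2 - 71 + 5041) + (-48)²) = 1/(-70/4972 + 2304) = 1/((1/4972)*(-70) + 2304) = 1/(-35/2486 + 2304) = 1/(5727709/2486) = 2486/5727709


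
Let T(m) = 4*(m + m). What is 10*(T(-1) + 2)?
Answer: -60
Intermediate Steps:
T(m) = 8*m (T(m) = 4*(2*m) = 8*m)
10*(T(-1) + 2) = 10*(8*(-1) + 2) = 10*(-8 + 2) = 10*(-6) = -60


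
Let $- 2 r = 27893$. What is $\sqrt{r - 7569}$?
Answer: $\frac{i \sqrt{86062}}{2} \approx 146.68 i$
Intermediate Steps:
$r = - \frac{27893}{2}$ ($r = \left(- \frac{1}{2}\right) 27893 = - \frac{27893}{2} \approx -13947.0$)
$\sqrt{r - 7569} = \sqrt{- \frac{27893}{2} - 7569} = \sqrt{- \frac{43031}{2}} = \frac{i \sqrt{86062}}{2}$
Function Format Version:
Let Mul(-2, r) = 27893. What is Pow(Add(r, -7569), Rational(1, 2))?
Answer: Mul(Rational(1, 2), I, Pow(86062, Rational(1, 2))) ≈ Mul(146.68, I)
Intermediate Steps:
r = Rational(-27893, 2) (r = Mul(Rational(-1, 2), 27893) = Rational(-27893, 2) ≈ -13947.)
Pow(Add(r, -7569), Rational(1, 2)) = Pow(Add(Rational(-27893, 2), -7569), Rational(1, 2)) = Pow(Rational(-43031, 2), Rational(1, 2)) = Mul(Rational(1, 2), I, Pow(86062, Rational(1, 2)))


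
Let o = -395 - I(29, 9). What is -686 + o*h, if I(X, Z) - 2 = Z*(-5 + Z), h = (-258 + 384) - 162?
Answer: 14902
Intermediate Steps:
h = -36 (h = 126 - 162 = -36)
I(X, Z) = 2 + Z*(-5 + Z)
o = -433 (o = -395 - (2 + 9**2 - 5*9) = -395 - (2 + 81 - 45) = -395 - 1*38 = -395 - 38 = -433)
-686 + o*h = -686 - 433*(-36) = -686 + 15588 = 14902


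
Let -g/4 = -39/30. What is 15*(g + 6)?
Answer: 168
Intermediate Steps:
g = 26/5 (g = -(-156)/30 = -4*(-13/10) = 26/5 ≈ 5.2000)
15*(g + 6) = 15*(26/5 + 6) = 15*(56/5) = 168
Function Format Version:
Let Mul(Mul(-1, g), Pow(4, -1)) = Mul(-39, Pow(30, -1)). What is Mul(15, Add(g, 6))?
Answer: 168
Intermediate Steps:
g = Rational(26, 5) (g = Mul(-4, Mul(-39, Pow(30, -1))) = Mul(-4, Mul(-39, Rational(1, 30))) = Mul(-4, Rational(-13, 10)) = Rational(26, 5) ≈ 5.2000)
Mul(15, Add(g, 6)) = Mul(15, Add(Rational(26, 5), 6)) = Mul(15, Rational(56, 5)) = 168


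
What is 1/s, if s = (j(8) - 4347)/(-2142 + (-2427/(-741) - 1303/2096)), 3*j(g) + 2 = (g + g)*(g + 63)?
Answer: 123062809/228310992 ≈ 0.53901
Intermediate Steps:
j(g) = -2/3 + 2*g*(63 + g)/3 (j(g) = -2/3 + ((g + g)*(g + 63))/3 = -2/3 + ((2*g)*(63 + g))/3 = -2/3 + (2*g*(63 + g))/3 = -2/3 + 2*g*(63 + g)/3)
s = 228310992/123062809 (s = ((-2/3 + 42*8 + (2/3)*8**2) - 4347)/(-2142 + (-2427/(-741) - 1303/2096)) = ((-2/3 + 336 + (2/3)*64) - 4347)/(-2142 + (-2427*(-1/741) - 1303*1/2096)) = ((-2/3 + 336 + 128/3) - 4347)/(-2142 + (809/247 - 1303/2096)) = (378 - 4347)/(-2142 + 1373823/517712) = -3969/(-1107565281/517712) = -3969*(-517712/1107565281) = 228310992/123062809 ≈ 1.8552)
1/s = 1/(228310992/123062809) = 123062809/228310992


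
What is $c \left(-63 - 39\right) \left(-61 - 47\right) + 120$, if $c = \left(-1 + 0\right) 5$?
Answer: $-54960$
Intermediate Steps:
$c = -5$ ($c = \left(-1\right) 5 = -5$)
$c \left(-63 - 39\right) \left(-61 - 47\right) + 120 = - 5 \left(-63 - 39\right) \left(-61 - 47\right) + 120 = - 5 \left(\left(-102\right) \left(-108\right)\right) + 120 = \left(-5\right) 11016 + 120 = -55080 + 120 = -54960$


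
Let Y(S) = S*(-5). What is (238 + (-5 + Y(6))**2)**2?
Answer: 2140369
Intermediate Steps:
Y(S) = -5*S
(238 + (-5 + Y(6))**2)**2 = (238 + (-5 - 5*6)**2)**2 = (238 + (-5 - 30)**2)**2 = (238 + (-35)**2)**2 = (238 + 1225)**2 = 1463**2 = 2140369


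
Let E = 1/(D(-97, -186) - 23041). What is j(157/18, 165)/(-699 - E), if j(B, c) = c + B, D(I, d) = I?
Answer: -36176263/145561149 ≈ -0.24853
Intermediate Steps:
j(B, c) = B + c
E = -1/23138 (E = 1/(-97 - 23041) = 1/(-23138) = -1/23138 ≈ -4.3219e-5)
j(157/18, 165)/(-699 - E) = (157/18 + 165)/(-699 - 1*(-1/23138)) = (157*(1/18) + 165)/(-699 + 1/23138) = (157/18 + 165)/(-16173461/23138) = (3127/18)*(-23138/16173461) = -36176263/145561149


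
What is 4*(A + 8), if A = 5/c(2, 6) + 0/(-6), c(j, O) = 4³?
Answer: 517/16 ≈ 32.313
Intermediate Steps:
c(j, O) = 64
A = 5/64 (A = 5/64 + 0/(-6) = 5*(1/64) + 0*(-⅙) = 5/64 + 0 = 5/64 ≈ 0.078125)
4*(A + 8) = 4*(5/64 + 8) = 4*(517/64) = 517/16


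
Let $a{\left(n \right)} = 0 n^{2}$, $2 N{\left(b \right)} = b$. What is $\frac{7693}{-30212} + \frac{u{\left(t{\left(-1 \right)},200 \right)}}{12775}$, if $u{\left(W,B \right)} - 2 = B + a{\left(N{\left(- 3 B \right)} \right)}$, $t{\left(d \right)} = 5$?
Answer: $- \frac{13167893}{55136900} \approx -0.23882$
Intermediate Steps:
$N{\left(b \right)} = \frac{b}{2}$
$a{\left(n \right)} = 0$
$u{\left(W,B \right)} = 2 + B$ ($u{\left(W,B \right)} = 2 + \left(B + 0\right) = 2 + B$)
$\frac{7693}{-30212} + \frac{u{\left(t{\left(-1 \right)},200 \right)}}{12775} = \frac{7693}{-30212} + \frac{2 + 200}{12775} = 7693 \left(- \frac{1}{30212}\right) + 202 \cdot \frac{1}{12775} = - \frac{1099}{4316} + \frac{202}{12775} = - \frac{13167893}{55136900}$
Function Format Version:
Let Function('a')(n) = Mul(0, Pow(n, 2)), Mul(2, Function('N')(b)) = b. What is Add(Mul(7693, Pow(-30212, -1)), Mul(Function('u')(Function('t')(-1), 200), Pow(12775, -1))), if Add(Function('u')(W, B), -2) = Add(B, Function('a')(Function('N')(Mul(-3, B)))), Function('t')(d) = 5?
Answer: Rational(-13167893, 55136900) ≈ -0.23882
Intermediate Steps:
Function('N')(b) = Mul(Rational(1, 2), b)
Function('a')(n) = 0
Function('u')(W, B) = Add(2, B) (Function('u')(W, B) = Add(2, Add(B, 0)) = Add(2, B))
Add(Mul(7693, Pow(-30212, -1)), Mul(Function('u')(Function('t')(-1), 200), Pow(12775, -1))) = Add(Mul(7693, Pow(-30212, -1)), Mul(Add(2, 200), Pow(12775, -1))) = Add(Mul(7693, Rational(-1, 30212)), Mul(202, Rational(1, 12775))) = Add(Rational(-1099, 4316), Rational(202, 12775)) = Rational(-13167893, 55136900)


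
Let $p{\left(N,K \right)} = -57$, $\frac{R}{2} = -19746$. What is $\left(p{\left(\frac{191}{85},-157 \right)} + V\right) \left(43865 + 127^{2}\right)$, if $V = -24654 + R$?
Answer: $-3851794782$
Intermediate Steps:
$R = -39492$ ($R = 2 \left(-19746\right) = -39492$)
$V = -64146$ ($V = -24654 - 39492 = -64146$)
$\left(p{\left(\frac{191}{85},-157 \right)} + V\right) \left(43865 + 127^{2}\right) = \left(-57 - 64146\right) \left(43865 + 127^{2}\right) = - 64203 \left(43865 + 16129\right) = \left(-64203\right) 59994 = -3851794782$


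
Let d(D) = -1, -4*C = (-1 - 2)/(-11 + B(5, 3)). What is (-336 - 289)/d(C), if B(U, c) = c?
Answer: 625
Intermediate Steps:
C = -3/32 (C = -(-1 - 2)/(4*(-11 + 3)) = -(-3)/(4*(-8)) = -(-3)*(-1)/(4*8) = -¼*3/8 = -3/32 ≈ -0.093750)
(-336 - 289)/d(C) = (-336 - 289)/(-1) = -625*(-1) = 625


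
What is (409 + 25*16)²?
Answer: 654481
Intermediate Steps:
(409 + 25*16)² = (409 + 400)² = 809² = 654481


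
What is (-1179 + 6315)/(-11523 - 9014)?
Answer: -5136/20537 ≈ -0.25009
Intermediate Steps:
(-1179 + 6315)/(-11523 - 9014) = 5136/(-20537) = 5136*(-1/20537) = -5136/20537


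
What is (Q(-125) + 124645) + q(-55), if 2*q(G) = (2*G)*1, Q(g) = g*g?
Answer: 140215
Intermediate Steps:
Q(g) = g²
q(G) = G (q(G) = ((2*G)*1)/2 = (2*G)/2 = G)
(Q(-125) + 124645) + q(-55) = ((-125)² + 124645) - 55 = (15625 + 124645) - 55 = 140270 - 55 = 140215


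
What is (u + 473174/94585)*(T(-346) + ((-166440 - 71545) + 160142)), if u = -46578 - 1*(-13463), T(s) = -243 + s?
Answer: 245626208209632/94585 ≈ 2.5969e+9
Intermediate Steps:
u = -33115 (u = -46578 + 13463 = -33115)
(u + 473174/94585)*(T(-346) + ((-166440 - 71545) + 160142)) = (-33115 + 473174/94585)*((-243 - 346) + ((-166440 - 71545) + 160142)) = (-33115 + 473174*(1/94585))*(-589 + (-237985 + 160142)) = (-33115 + 473174/94585)*(-589 - 77843) = -3131709101/94585*(-78432) = 245626208209632/94585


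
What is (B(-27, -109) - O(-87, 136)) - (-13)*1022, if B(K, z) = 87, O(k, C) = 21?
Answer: 13352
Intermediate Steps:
(B(-27, -109) - O(-87, 136)) - (-13)*1022 = (87 - 1*21) - (-13)*1022 = (87 - 21) - 1*(-13286) = 66 + 13286 = 13352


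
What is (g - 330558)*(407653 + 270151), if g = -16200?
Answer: -235033959432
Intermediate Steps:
(g - 330558)*(407653 + 270151) = (-16200 - 330558)*(407653 + 270151) = -346758*677804 = -235033959432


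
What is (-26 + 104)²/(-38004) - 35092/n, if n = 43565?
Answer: -133223819/137970355 ≈ -0.96560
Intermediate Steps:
(-26 + 104)²/(-38004) - 35092/n = (-26 + 104)²/(-38004) - 35092/43565 = 78²*(-1/38004) - 35092*1/43565 = 6084*(-1/38004) - 35092/43565 = -507/3167 - 35092/43565 = -133223819/137970355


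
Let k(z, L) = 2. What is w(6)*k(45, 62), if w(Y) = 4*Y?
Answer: 48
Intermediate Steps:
w(6)*k(45, 62) = (4*6)*2 = 24*2 = 48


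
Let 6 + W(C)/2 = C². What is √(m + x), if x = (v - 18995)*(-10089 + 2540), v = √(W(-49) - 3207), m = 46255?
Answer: √(143439510 - 7549*√1583) ≈ 11964.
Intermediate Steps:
W(C) = -12 + 2*C²
v = √1583 (v = √((-12 + 2*(-49)²) - 3207) = √((-12 + 2*2401) - 3207) = √((-12 + 4802) - 3207) = √(4790 - 3207) = √1583 ≈ 39.787)
x = 143393255 - 7549*√1583 (x = (√1583 - 18995)*(-10089 + 2540) = (-18995 + √1583)*(-7549) = 143393255 - 7549*√1583 ≈ 1.4309e+8)
√(m + x) = √(46255 + (143393255 - 7549*√1583)) = √(143439510 - 7549*√1583)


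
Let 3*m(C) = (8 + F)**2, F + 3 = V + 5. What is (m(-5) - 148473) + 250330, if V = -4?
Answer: 101869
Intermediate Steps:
F = -2 (F = -3 + (-4 + 5) = -3 + 1 = -2)
m(C) = 12 (m(C) = (8 - 2)**2/3 = (1/3)*6**2 = (1/3)*36 = 12)
(m(-5) - 148473) + 250330 = (12 - 148473) + 250330 = -148461 + 250330 = 101869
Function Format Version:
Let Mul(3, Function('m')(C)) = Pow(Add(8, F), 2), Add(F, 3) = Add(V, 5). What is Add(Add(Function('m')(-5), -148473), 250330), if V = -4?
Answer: 101869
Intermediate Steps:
F = -2 (F = Add(-3, Add(-4, 5)) = Add(-3, 1) = -2)
Function('m')(C) = 12 (Function('m')(C) = Mul(Rational(1, 3), Pow(Add(8, -2), 2)) = Mul(Rational(1, 3), Pow(6, 2)) = Mul(Rational(1, 3), 36) = 12)
Add(Add(Function('m')(-5), -148473), 250330) = Add(Add(12, -148473), 250330) = Add(-148461, 250330) = 101869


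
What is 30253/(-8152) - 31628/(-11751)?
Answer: -97671547/95794152 ≈ -1.0196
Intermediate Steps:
30253/(-8152) - 31628/(-11751) = 30253*(-1/8152) - 31628*(-1/11751) = -30253/8152 + 31628/11751 = -97671547/95794152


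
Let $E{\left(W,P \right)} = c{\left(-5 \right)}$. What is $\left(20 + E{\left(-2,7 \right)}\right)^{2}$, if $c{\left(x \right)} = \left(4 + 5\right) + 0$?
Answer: $841$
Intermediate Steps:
$c{\left(x \right)} = 9$ ($c{\left(x \right)} = 9 + 0 = 9$)
$E{\left(W,P \right)} = 9$
$\left(20 + E{\left(-2,7 \right)}\right)^{2} = \left(20 + 9\right)^{2} = 29^{2} = 841$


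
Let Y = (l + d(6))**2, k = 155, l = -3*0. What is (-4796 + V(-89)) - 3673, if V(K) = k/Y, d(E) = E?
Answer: -304729/36 ≈ -8464.7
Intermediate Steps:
l = 0
Y = 36 (Y = (0 + 6)**2 = 6**2 = 36)
V(K) = 155/36
(-4796 + V(-89)) - 3673 = (-4796 + 155/36) - 3673 = -172501/36 - 3673 = -304729/36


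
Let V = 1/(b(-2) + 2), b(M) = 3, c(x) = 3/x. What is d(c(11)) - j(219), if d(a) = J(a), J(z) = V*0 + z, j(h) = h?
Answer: -2406/11 ≈ -218.73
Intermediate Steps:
V = ⅕ (V = 1/(3 + 2) = 1/5 = ⅕ ≈ 0.20000)
J(z) = z (J(z) = (⅕)*0 + z = 0 + z = z)
d(a) = a
d(c(11)) - j(219) = 3/11 - 1*219 = 3*(1/11) - 219 = 3/11 - 219 = -2406/11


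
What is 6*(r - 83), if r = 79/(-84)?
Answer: -7051/14 ≈ -503.64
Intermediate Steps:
r = -79/84 (r = 79*(-1/84) = -79/84 ≈ -0.94048)
6*(r - 83) = 6*(-79/84 - 83) = 6*(-7051/84) = -7051/14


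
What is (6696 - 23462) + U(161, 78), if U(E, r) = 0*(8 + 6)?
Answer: -16766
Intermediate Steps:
U(E, r) = 0 (U(E, r) = 0*14 = 0)
(6696 - 23462) + U(161, 78) = (6696 - 23462) + 0 = -16766 + 0 = -16766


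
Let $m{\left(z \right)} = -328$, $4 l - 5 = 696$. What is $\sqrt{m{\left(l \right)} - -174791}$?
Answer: $\sqrt{174463} \approx 417.69$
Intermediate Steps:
$l = \frac{701}{4}$ ($l = \frac{5}{4} + \frac{1}{4} \cdot 696 = \frac{5}{4} + 174 = \frac{701}{4} \approx 175.25$)
$\sqrt{m{\left(l \right)} - -174791} = \sqrt{-328 - -174791} = \sqrt{-328 + 174791} = \sqrt{174463}$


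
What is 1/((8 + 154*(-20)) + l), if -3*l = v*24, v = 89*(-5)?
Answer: 1/488 ≈ 0.0020492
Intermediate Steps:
v = -445
l = 3560 (l = -(-445)*24/3 = -⅓*(-10680) = 3560)
1/((8 + 154*(-20)) + l) = 1/((8 + 154*(-20)) + 3560) = 1/((8 - 3080) + 3560) = 1/(-3072 + 3560) = 1/488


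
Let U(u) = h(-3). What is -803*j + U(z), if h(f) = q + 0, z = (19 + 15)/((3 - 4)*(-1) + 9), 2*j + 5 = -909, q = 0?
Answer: 366971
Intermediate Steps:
j = -457 (j = -5/2 + (½)*(-909) = -5/2 - 909/2 = -457)
z = 17/5 (z = 34/(-1*(-1) + 9) = 34/(1 + 9) = 34/10 = 34*(⅒) = 17/5 ≈ 3.4000)
h(f) = 0 (h(f) = 0 + 0 = 0)
U(u) = 0
-803*j + U(z) = -803*(-457) + 0 = 366971 + 0 = 366971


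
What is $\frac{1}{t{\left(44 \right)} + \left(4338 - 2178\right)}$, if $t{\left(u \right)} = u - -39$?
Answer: $\frac{1}{2243} \approx 0.00044583$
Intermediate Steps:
$t{\left(u \right)} = 39 + u$ ($t{\left(u \right)} = u + 39 = 39 + u$)
$\frac{1}{t{\left(44 \right)} + \left(4338 - 2178\right)} = \frac{1}{\left(39 + 44\right) + \left(4338 - 2178\right)} = \frac{1}{83 + 2160} = \frac{1}{2243}$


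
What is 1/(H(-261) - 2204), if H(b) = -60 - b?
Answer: -1/2003 ≈ -0.00049925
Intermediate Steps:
1/(H(-261) - 2204) = 1/((-60 - 1*(-261)) - 2204) = 1/((-60 + 261) - 2204) = 1/(201 - 2204) = 1/(-2003) = -1/2003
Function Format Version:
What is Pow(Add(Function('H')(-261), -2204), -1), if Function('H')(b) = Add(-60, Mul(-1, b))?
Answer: Rational(-1, 2003) ≈ -0.00049925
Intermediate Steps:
Pow(Add(Function('H')(-261), -2204), -1) = Pow(Add(Add(-60, Mul(-1, -261)), -2204), -1) = Pow(Add(Add(-60, 261), -2204), -1) = Pow(Add(201, -2204), -1) = Pow(-2003, -1) = Rational(-1, 2003)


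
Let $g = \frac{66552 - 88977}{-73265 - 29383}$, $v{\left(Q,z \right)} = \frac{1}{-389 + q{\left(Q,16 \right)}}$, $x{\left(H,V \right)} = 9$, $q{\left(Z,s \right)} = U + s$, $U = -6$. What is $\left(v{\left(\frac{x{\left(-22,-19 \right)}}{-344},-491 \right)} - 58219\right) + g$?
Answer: $- \frac{58074867339}{997528} \approx -58219.0$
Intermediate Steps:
$q{\left(Z,s \right)} = -6 + s$
$v{\left(Q,z \right)} = - \frac{1}{379}$ ($v{\left(Q,z \right)} = \frac{1}{-389 + \left(-6 + 16\right)} = \frac{1}{-389 + 10} = \frac{1}{-379} = - \frac{1}{379}$)
$g = \frac{575}{2632}$ ($g = - \frac{22425}{-102648} = \left(-22425\right) \left(- \frac{1}{102648}\right) = \frac{575}{2632} \approx 0.21847$)
$\left(v{\left(\frac{x{\left(-22,-19 \right)}}{-344},-491 \right)} - 58219\right) + g = \left(- \frac{1}{379} - 58219\right) + \frac{575}{2632} = - \frac{22065002}{379} + \frac{575}{2632} = - \frac{58074867339}{997528}$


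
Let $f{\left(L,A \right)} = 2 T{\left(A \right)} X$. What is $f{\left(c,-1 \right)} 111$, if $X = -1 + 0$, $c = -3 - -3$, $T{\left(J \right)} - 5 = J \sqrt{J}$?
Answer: $-1110 + 222 i \approx -1110.0 + 222.0 i$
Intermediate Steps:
$T{\left(J \right)} = 5 + J^{\frac{3}{2}}$ ($T{\left(J \right)} = 5 + J \sqrt{J} = 5 + J^{\frac{3}{2}}$)
$c = 0$ ($c = -3 + 3 = 0$)
$X = -1$
$f{\left(L,A \right)} = -10 - 2 A^{\frac{3}{2}}$ ($f{\left(L,A \right)} = 2 \left(5 + A^{\frac{3}{2}}\right) \left(-1\right) = \left(10 + 2 A^{\frac{3}{2}}\right) \left(-1\right) = -10 - 2 A^{\frac{3}{2}}$)
$f{\left(c,-1 \right)} 111 = \left(-10 - 2 \left(-1\right)^{\frac{3}{2}}\right) 111 = \left(-10 - 2 \left(- i\right)\right) 111 = \left(-10 + 2 i\right) 111 = -1110 + 222 i$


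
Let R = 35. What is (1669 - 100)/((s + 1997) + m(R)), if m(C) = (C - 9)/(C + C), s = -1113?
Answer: 54915/30953 ≈ 1.7741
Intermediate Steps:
m(C) = (-9 + C)/(2*C) (m(C) = (-9 + C)/((2*C)) = (-9 + C)*(1/(2*C)) = (-9 + C)/(2*C))
(1669 - 100)/((s + 1997) + m(R)) = (1669 - 100)/((-1113 + 1997) + (1/2)*(-9 + 35)/35) = 1569/(884 + (1/2)*(1/35)*26) = 1569/(884 + 13/35) = 1569/(30953/35) = 1569*(35/30953) = 54915/30953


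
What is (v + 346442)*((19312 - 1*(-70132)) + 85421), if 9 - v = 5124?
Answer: 59686145855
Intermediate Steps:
v = -5115 (v = 9 - 1*5124 = 9 - 5124 = -5115)
(v + 346442)*((19312 - 1*(-70132)) + 85421) = (-5115 + 346442)*((19312 - 1*(-70132)) + 85421) = 341327*((19312 + 70132) + 85421) = 341327*(89444 + 85421) = 341327*174865 = 59686145855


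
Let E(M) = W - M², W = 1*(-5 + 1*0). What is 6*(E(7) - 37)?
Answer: -546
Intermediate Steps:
W = -5 (W = 1*(-5 + 0) = 1*(-5) = -5)
E(M) = -5 - M²
6*(E(7) - 37) = 6*((-5 - 1*7²) - 37) = 6*((-5 - 1*49) - 37) = 6*((-5 - 49) - 37) = 6*(-54 - 37) = 6*(-91) = -546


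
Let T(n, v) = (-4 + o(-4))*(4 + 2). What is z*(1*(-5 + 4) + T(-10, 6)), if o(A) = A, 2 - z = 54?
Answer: 2548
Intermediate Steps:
z = -52 (z = 2 - 1*54 = 2 - 54 = -52)
T(n, v) = -48 (T(n, v) = (-4 - 4)*(4 + 2) = -8*6 = -48)
z*(1*(-5 + 4) + T(-10, 6)) = -52*(1*(-5 + 4) - 48) = -52*(1*(-1) - 48) = -52*(-1 - 48) = -52*(-49) = 2548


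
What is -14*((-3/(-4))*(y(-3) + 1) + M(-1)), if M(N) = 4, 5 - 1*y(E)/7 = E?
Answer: -1309/2 ≈ -654.50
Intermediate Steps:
y(E) = 35 - 7*E
-14*((-3/(-4))*(y(-3) + 1) + M(-1)) = -14*((-3/(-4))*((35 - 7*(-3)) + 1) + 4) = -14*((-3*(-¼))*((35 + 21) + 1) + 4) = -14*(3*(56 + 1)/4 + 4) = -14*((¾)*57 + 4) = -14*(171/4 + 4) = -14*187/4 = -1309/2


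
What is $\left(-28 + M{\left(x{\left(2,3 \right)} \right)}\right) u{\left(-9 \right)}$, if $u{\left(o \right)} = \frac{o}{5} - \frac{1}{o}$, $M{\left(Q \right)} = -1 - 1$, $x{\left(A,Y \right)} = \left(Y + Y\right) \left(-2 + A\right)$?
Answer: $\frac{152}{3} \approx 50.667$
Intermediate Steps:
$x{\left(A,Y \right)} = 2 Y \left(-2 + A\right)$
$M{\left(Q \right)} = -2$
$u{\left(o \right)} = - \frac{1}{o} + \frac{o}{5}$ ($u{\left(o \right)} = o \frac{1}{5} - \frac{1}{o} = \frac{o}{5} - \frac{1}{o} = - \frac{1}{o} + \frac{o}{5}$)
$\left(-28 + M{\left(x{\left(2,3 \right)} \right)}\right) u{\left(-9 \right)} = \left(-28 - 2\right) \left(- \frac{1}{-9} + \frac{1}{5} \left(-9\right)\right) = - 30 \left(\left(-1\right) \left(- \frac{1}{9}\right) - \frac{9}{5}\right) = - 30 \left(\frac{1}{9} - \frac{9}{5}\right) = \left(-30\right) \left(- \frac{76}{45}\right) = \frac{152}{3}$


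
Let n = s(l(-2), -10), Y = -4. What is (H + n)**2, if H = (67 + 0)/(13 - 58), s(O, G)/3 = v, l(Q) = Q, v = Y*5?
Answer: 7656289/2025 ≈ 3780.9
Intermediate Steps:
v = -20 (v = -4*5 = -20)
s(O, G) = -60 (s(O, G) = 3*(-20) = -60)
H = -67/45 (H = 67/(-45) = 67*(-1/45) = -67/45 ≈ -1.4889)
n = -60
(H + n)**2 = (-67/45 - 60)**2 = (-2767/45)**2 = 7656289/2025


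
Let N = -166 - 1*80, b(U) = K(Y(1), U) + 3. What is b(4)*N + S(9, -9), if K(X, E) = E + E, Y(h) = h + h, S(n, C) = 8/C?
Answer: -24362/9 ≈ -2706.9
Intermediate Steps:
Y(h) = 2*h
K(X, E) = 2*E
b(U) = 3 + 2*U (b(U) = 2*U + 3 = 3 + 2*U)
N = -246 (N = -166 - 80 = -246)
b(4)*N + S(9, -9) = (3 + 2*4)*(-246) + 8/(-9) = (3 + 8)*(-246) + 8*(-1/9) = 11*(-246) - 8/9 = -2706 - 8/9 = -24362/9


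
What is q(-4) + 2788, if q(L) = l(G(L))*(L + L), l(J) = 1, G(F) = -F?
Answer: 2780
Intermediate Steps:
q(L) = 2*L (q(L) = 1*(L + L) = 1*(2*L) = 2*L)
q(-4) + 2788 = 2*(-4) + 2788 = -8 + 2788 = 2780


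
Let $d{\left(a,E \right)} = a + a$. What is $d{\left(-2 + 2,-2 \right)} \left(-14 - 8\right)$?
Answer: $0$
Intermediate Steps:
$d{\left(a,E \right)} = 2 a$
$d{\left(-2 + 2,-2 \right)} \left(-14 - 8\right) = 2 \left(-2 + 2\right) \left(-14 - 8\right) = 2 \cdot 0 \left(-22\right) = 0 \left(-22\right) = 0$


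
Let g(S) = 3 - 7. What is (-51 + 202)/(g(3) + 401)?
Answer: 151/397 ≈ 0.38035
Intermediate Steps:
g(S) = -4
(-51 + 202)/(g(3) + 401) = (-51 + 202)/(-4 + 401) = 151/397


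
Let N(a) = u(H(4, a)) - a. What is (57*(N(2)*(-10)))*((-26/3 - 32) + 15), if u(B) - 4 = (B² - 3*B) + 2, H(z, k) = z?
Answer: 117040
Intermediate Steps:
u(B) = 6 + B² - 3*B (u(B) = 4 + ((B² - 3*B) + 2) = 4 + (2 + B² - 3*B) = 6 + B² - 3*B)
N(a) = 10 - a (N(a) = (6 + 4² - 3*4) - a = (6 + 16 - 12) - a = 10 - a)
(57*(N(2)*(-10)))*((-26/3 - 32) + 15) = (57*((10 - 1*2)*(-10)))*((-26/3 - 32) + 15) = (57*((10 - 2)*(-10)))*((-26*⅓ - 32) + 15) = (57*(8*(-10)))*((-26/3 - 32) + 15) = (57*(-80))*(-122/3 + 15) = -4560*(-77/3) = 117040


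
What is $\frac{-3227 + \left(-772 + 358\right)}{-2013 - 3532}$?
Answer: $\frac{3641}{5545} \approx 0.65663$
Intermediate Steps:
$\frac{-3227 + \left(-772 + 358\right)}{-2013 - 3532} = \frac{-3227 - 414}{-5545} = \left(-3641\right) \left(- \frac{1}{5545}\right) = \frac{3641}{5545}$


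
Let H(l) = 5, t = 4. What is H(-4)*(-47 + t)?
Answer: -215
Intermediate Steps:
H(-4)*(-47 + t) = 5*(-47 + 4) = 5*(-43) = -215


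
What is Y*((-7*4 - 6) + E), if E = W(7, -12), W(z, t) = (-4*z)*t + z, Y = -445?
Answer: -137505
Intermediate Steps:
W(z, t) = z - 4*t*z (W(z, t) = -4*t*z + z = z - 4*t*z)
E = 343 (E = 7*(1 - 4*(-12)) = 7*(1 + 48) = 7*49 = 343)
Y*((-7*4 - 6) + E) = -445*((-7*4 - 6) + 343) = -445*((-28 - 6) + 343) = -445*(-34 + 343) = -445*309 = -137505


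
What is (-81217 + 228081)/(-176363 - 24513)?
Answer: -36716/50219 ≈ -0.73112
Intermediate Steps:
(-81217 + 228081)/(-176363 - 24513) = 146864/(-200876) = 146864*(-1/200876) = -36716/50219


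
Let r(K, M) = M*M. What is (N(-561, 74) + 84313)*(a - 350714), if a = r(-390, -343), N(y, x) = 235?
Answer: -19705179620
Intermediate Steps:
r(K, M) = M²
a = 117649 (a = (-343)² = 117649)
(N(-561, 74) + 84313)*(a - 350714) = (235 + 84313)*(117649 - 350714) = 84548*(-233065) = -19705179620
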